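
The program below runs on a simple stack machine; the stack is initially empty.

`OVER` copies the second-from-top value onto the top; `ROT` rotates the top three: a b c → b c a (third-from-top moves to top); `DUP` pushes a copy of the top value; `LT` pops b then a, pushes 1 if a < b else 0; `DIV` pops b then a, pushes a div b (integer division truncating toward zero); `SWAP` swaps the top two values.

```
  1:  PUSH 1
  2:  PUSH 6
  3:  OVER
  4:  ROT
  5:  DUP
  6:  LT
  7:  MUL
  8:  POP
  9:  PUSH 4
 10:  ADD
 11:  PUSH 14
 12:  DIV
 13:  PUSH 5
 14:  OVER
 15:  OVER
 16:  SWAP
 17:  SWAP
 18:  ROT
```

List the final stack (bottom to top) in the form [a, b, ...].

[0, 0, 5, 5]

PUSH 1  : 1
PUSH 6  : 1 6
OVER    : 1 6 1
ROT     : 6 1 1
DUP     : 6 1 1 1
LT      : 6 1 0
MUL     : 6 0
POP     : 6
PUSH 4  : 6 4
ADD     : 10
PUSH 14 : 10 14
DIV     : 0
PUSH 5  : 0 5
OVER    : 0 5 0
OVER    : 0 5 0 5
SWAP    : 0 5 5 0
SWAP    : 0 5 0 5
ROT     : 0 0 5 5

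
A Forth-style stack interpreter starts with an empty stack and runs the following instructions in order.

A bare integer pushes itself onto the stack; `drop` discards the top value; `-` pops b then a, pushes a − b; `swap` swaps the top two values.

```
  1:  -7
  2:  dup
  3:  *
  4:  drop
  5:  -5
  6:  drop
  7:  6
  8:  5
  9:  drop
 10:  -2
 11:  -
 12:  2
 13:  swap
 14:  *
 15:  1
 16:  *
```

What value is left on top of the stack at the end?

-7   → [-7]
dup  → [-7, -7]
*    → [49]
drop → []
-5   → [-5]
drop → []
6    → [6]
5    → [6, 5]
drop → [6]
-2   → [6, -2]
-    → [8]
2    → [8, 2]
swap → [2, 8]
*    → [16]
1    → [16, 1]
*    → [16]

16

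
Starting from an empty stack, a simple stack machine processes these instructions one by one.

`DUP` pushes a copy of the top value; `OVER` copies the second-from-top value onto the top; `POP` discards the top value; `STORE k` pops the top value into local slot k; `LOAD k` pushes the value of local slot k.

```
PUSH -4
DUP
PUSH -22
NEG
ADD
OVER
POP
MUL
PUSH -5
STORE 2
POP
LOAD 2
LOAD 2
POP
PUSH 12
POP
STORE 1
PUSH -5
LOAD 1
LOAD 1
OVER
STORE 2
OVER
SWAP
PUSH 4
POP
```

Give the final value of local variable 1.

PUSH -4   [-4]
DUP       [-4, -4]
PUSH -22  [-4, -4, -22]
NEG       [-4, -4, 22]
ADD       [-4, 18]
OVER      [-4, 18, -4]
POP       [-4, 18]
MUL       [-72]
PUSH -5   [-72, -5]
STORE 2   [-72]
POP       []
LOAD 2    [-5]
LOAD 2    [-5, -5]
POP       [-5]
PUSH 12   [-5, 12]
POP       [-5]
STORE 1   []
PUSH -5   [-5]
LOAD 1    [-5, -5]
LOAD 1    [-5, -5, -5]
OVER      [-5, -5, -5, -5]
STORE 2   [-5, -5, -5]
OVER      [-5, -5, -5, -5]
SWAP      [-5, -5, -5, -5]
PUSH 4    [-5, -5, -5, -5, 4]
POP       [-5, -5, -5, -5]

-5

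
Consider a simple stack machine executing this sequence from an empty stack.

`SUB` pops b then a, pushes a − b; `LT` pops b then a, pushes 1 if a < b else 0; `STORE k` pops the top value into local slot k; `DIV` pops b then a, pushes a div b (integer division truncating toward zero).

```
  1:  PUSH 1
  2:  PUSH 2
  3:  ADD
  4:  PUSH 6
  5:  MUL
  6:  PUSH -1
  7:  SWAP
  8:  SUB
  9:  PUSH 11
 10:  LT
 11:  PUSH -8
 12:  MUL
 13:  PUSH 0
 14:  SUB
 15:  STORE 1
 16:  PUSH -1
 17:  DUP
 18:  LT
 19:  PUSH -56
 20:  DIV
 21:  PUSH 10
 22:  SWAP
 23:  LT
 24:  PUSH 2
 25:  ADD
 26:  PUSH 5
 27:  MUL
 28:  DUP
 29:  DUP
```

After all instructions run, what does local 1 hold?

PUSH 1   : 1
PUSH 2   : 1 2
ADD      : 3
PUSH 6   : 3 6
MUL      : 18
PUSH -1  : 18 -1
SWAP     : -1 18
SUB      : -19
PUSH 11  : -19 11
LT       : 1
PUSH -8  : 1 -8
MUL      : -8
PUSH 0   : -8 0
SUB      : -8
STORE 1  : (empty)
PUSH -1  : -1
DUP      : -1 -1
LT       : 0
PUSH -56 : 0 -56
DIV      : 0
PUSH 10  : 0 10
SWAP     : 10 0
LT       : 0
PUSH 2   : 0 2
ADD      : 2
PUSH 5   : 2 5
MUL      : 10
DUP      : 10 10
DUP      : 10 10 10

-8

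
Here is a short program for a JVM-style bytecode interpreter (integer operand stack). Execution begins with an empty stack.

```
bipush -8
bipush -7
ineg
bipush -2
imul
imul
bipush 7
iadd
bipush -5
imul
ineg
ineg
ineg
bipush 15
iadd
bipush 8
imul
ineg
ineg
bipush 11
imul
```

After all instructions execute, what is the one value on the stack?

bipush -8 : [-8]
bipush -7 : [-8, -7]
ineg      : [-8, 7]
bipush -2 : [-8, 7, -2]
imul      : [-8, -14]
imul      : [112]
bipush 7  : [112, 7]
iadd      : [119]
bipush -5 : [119, -5]
imul      : [-595]
ineg      : [595]
ineg      : [-595]
ineg      : [595]
bipush 15 : [595, 15]
iadd      : [610]
bipush 8  : [610, 8]
imul      : [4880]
ineg      : [-4880]
ineg      : [4880]
bipush 11 : [4880, 11]
imul      : [53680]

53680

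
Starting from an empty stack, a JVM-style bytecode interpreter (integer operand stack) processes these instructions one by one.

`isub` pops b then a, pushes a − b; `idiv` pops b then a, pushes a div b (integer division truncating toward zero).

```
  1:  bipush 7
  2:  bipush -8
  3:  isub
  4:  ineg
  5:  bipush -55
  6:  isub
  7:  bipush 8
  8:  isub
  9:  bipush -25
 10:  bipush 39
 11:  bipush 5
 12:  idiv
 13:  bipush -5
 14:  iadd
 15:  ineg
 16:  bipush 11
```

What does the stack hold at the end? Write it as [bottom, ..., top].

bipush 7   → 7
bipush -8  → 7 -8
isub       → 15
ineg       → -15
bipush -55 → -15 -55
isub       → 40
bipush 8   → 40 8
isub       → 32
bipush -25 → 32 -25
bipush 39  → 32 -25 39
bipush 5   → 32 -25 39 5
idiv       → 32 -25 7
bipush -5  → 32 -25 7 -5
iadd       → 32 -25 2
ineg       → 32 -25 -2
bipush 11  → 32 -25 -2 11

[32, -25, -2, 11]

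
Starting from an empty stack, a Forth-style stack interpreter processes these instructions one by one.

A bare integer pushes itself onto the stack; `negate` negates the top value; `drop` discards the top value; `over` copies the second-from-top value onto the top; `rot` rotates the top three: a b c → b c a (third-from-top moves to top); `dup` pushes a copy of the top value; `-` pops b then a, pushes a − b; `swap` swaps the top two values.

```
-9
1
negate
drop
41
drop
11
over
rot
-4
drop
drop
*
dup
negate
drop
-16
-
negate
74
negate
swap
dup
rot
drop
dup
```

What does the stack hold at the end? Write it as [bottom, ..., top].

-9     → [-9]
1      → [-9, 1]
negate → [-9, -1]
drop   → [-9]
41     → [-9, 41]
drop   → [-9]
11     → [-9, 11]
over   → [-9, 11, -9]
rot    → [11, -9, -9]
-4     → [11, -9, -9, -4]
drop   → [11, -9, -9]
drop   → [11, -9]
*      → [-99]
dup    → [-99, -99]
negate → [-99, 99]
drop   → [-99]
-16    → [-99, -16]
-      → [-83]
negate → [83]
74     → [83, 74]
negate → [83, -74]
swap   → [-74, 83]
dup    → [-74, 83, 83]
rot    → [83, 83, -74]
drop   → [83, 83]
dup    → [83, 83, 83]

[83, 83, 83]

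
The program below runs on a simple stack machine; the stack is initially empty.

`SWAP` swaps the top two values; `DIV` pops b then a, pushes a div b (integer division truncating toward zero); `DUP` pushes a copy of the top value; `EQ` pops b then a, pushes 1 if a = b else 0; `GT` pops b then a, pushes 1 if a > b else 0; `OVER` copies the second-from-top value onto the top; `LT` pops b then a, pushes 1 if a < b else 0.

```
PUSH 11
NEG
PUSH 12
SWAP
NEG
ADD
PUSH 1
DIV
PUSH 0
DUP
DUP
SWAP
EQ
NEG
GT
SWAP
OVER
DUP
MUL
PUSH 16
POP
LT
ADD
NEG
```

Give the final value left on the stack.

-1

PUSH 11  [11]
NEG      [-11]
PUSH 12  [-11, 12]
SWAP     [12, -11]
NEG      [12, 11]
ADD      [23]
PUSH 1   [23, 1]
DIV      [23]
PUSH 0   [23, 0]
DUP      [23, 0, 0]
DUP      [23, 0, 0, 0]
SWAP     [23, 0, 0, 0]
EQ       [23, 0, 1]
NEG      [23, 0, -1]
GT       [23, 1]
SWAP     [1, 23]
OVER     [1, 23, 1]
DUP      [1, 23, 1, 1]
MUL      [1, 23, 1]
PUSH 16  [1, 23, 1, 16]
POP      [1, 23, 1]
LT       [1, 0]
ADD      [1]
NEG      [-1]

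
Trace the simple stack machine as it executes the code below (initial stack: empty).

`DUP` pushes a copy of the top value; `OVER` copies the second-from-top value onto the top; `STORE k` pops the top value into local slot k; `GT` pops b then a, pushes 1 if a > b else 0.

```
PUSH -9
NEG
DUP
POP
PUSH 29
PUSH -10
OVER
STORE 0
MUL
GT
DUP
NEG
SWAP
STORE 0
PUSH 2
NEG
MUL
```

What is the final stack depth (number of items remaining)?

PUSH -9  : -9
NEG      : 9
DUP      : 9 9
POP      : 9
PUSH 29  : 9 29
PUSH -10 : 9 29 -10
OVER     : 9 29 -10 29
STORE 0  : 9 29 -10
MUL      : 9 -290
GT       : 1
DUP      : 1 1
NEG      : 1 -1
SWAP     : -1 1
STORE 0  : -1
PUSH 2   : -1 2
NEG      : -1 -2
MUL      : 2

1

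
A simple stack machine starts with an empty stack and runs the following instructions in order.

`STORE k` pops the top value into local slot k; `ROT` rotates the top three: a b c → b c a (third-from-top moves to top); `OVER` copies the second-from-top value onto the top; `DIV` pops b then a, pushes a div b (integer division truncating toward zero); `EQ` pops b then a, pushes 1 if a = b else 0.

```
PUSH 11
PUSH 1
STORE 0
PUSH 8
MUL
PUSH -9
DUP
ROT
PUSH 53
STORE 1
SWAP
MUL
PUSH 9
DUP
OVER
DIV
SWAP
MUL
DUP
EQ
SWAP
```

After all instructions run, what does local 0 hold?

1

PUSH 11 -> 11
PUSH 1  -> 11 1
STORE 0 -> 11
PUSH 8  -> 11 8
MUL     -> 88
PUSH -9 -> 88 -9
DUP     -> 88 -9 -9
ROT     -> -9 -9 88
PUSH 53 -> -9 -9 88 53
STORE 1 -> -9 -9 88
SWAP    -> -9 88 -9
MUL     -> -9 -792
PUSH 9  -> -9 -792 9
DUP     -> -9 -792 9 9
OVER    -> -9 -792 9 9 9
DIV     -> -9 -792 9 1
SWAP    -> -9 -792 1 9
MUL     -> -9 -792 9
DUP     -> -9 -792 9 9
EQ      -> -9 -792 1
SWAP    -> -9 1 -792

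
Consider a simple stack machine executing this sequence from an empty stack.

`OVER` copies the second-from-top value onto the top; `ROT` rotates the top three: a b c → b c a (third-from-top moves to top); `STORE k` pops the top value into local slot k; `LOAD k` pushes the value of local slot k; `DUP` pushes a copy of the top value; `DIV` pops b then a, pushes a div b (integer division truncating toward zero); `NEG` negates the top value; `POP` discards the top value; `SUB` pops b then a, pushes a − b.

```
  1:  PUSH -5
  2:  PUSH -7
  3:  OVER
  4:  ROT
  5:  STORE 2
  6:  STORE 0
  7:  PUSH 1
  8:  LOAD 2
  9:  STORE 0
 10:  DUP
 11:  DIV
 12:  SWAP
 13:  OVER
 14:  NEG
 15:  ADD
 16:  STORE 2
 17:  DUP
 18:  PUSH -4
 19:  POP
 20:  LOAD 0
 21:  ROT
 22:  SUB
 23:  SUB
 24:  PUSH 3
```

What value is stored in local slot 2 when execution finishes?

PUSH -5 : -5
PUSH -7 : -5 -7
OVER    : -5 -7 -5
ROT     : -7 -5 -5
STORE 2 : -7 -5
STORE 0 : -7
PUSH 1  : -7 1
LOAD 2  : -7 1 -5
STORE 0 : -7 1
DUP     : -7 1 1
DIV     : -7 1
SWAP    : 1 -7
OVER    : 1 -7 1
NEG     : 1 -7 -1
ADD     : 1 -8
STORE 2 : 1
DUP     : 1 1
PUSH -4 : 1 1 -4
POP     : 1 1
LOAD 0  : 1 1 -5
ROT     : 1 -5 1
SUB     : 1 -6
SUB     : 7
PUSH 3  : 7 3

-8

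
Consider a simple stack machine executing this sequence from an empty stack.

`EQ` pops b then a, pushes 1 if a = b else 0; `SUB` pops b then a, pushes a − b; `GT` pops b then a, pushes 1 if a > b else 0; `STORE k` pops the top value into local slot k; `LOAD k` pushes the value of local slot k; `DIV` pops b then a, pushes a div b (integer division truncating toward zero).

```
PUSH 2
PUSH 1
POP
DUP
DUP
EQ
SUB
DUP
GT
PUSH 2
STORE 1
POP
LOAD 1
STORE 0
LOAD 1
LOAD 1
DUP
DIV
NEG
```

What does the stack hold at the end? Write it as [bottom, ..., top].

[2, -1]

PUSH 2  → [2]
PUSH 1  → [2, 1]
POP     → [2]
DUP     → [2, 2]
DUP     → [2, 2, 2]
EQ      → [2, 1]
SUB     → [1]
DUP     → [1, 1]
GT      → [0]
PUSH 2  → [0, 2]
STORE 1 → [0]
POP     → []
LOAD 1  → [2]
STORE 0 → []
LOAD 1  → [2]
LOAD 1  → [2, 2]
DUP     → [2, 2, 2]
DIV     → [2, 1]
NEG     → [2, -1]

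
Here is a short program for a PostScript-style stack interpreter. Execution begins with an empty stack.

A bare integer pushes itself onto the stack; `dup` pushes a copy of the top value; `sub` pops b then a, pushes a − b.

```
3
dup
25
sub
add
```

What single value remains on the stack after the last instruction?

3   -> [3]
dup -> [3, 3]
25  -> [3, 3, 25]
sub -> [3, -22]
add -> [-19]

-19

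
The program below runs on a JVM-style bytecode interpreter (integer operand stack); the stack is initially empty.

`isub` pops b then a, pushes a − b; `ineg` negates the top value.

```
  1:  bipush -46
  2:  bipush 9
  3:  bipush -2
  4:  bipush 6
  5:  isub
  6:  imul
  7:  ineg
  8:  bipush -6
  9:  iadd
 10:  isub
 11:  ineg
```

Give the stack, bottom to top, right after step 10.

[-112]

bipush -46 -> [-46]
bipush 9   -> [-46, 9]
bipush -2  -> [-46, 9, -2]
bipush 6   -> [-46, 9, -2, 6]
isub       -> [-46, 9, -8]
imul       -> [-46, -72]
ineg       -> [-46, 72]
bipush -6  -> [-46, 72, -6]
iadd       -> [-46, 66]
isub       -> [-112]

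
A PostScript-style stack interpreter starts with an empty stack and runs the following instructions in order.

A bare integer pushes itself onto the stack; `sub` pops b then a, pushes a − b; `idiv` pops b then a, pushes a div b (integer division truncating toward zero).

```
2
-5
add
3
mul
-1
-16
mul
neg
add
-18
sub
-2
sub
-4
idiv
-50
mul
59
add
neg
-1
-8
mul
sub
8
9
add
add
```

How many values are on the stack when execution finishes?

2    : [2]
-5   : [2, -5]
add  : [-3]
3    : [-3, 3]
mul  : [-9]
-1   : [-9, -1]
-16  : [-9, -1, -16]
mul  : [-9, 16]
neg  : [-9, -16]
add  : [-25]
-18  : [-25, -18]
sub  : [-7]
-2   : [-7, -2]
sub  : [-5]
-4   : [-5, -4]
idiv : [1]
-50  : [1, -50]
mul  : [-50]
59   : [-50, 59]
add  : [9]
neg  : [-9]
-1   : [-9, -1]
-8   : [-9, -1, -8]
mul  : [-9, 8]
sub  : [-17]
8    : [-17, 8]
9    : [-17, 8, 9]
add  : [-17, 17]
add  : [0]

1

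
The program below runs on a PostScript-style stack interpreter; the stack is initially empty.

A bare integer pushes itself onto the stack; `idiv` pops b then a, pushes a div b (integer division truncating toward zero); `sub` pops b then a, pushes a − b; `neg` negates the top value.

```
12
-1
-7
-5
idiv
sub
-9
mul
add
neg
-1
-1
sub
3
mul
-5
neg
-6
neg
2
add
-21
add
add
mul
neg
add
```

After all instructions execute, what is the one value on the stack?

-30

12   -> 12
-1   -> 12 -1
-7   -> 12 -1 -7
-5   -> 12 -1 -7 -5
idiv -> 12 -1 1
sub  -> 12 -2
-9   -> 12 -2 -9
mul  -> 12 18
add  -> 30
neg  -> -30
-1   -> -30 -1
-1   -> -30 -1 -1
sub  -> -30 0
3    -> -30 0 3
mul  -> -30 0
-5   -> -30 0 -5
neg  -> -30 0 5
-6   -> -30 0 5 -6
neg  -> -30 0 5 6
2    -> -30 0 5 6 2
add  -> -30 0 5 8
-21  -> -30 0 5 8 -21
add  -> -30 0 5 -13
add  -> -30 0 -8
mul  -> -30 0
neg  -> -30 0
add  -> -30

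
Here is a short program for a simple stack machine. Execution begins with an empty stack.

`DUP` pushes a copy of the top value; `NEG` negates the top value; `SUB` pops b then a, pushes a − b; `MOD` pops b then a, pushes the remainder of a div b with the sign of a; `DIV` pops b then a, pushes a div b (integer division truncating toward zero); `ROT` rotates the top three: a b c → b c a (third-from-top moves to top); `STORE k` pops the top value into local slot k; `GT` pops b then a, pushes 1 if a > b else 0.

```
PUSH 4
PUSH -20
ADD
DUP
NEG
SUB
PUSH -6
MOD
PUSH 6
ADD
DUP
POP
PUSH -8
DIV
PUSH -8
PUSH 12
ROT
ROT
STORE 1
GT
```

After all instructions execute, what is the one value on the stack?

1

PUSH 4    4
PUSH -20  4 -20
ADD       -16
DUP       -16 -16
NEG       -16 16
SUB       -32
PUSH -6   -32 -6
MOD       -2
PUSH 6    -2 6
ADD       4
DUP       4 4
POP       4
PUSH -8   4 -8
DIV       0
PUSH -8   0 -8
PUSH 12   0 -8 12
ROT       -8 12 0
ROT       12 0 -8
STORE 1   12 0
GT        1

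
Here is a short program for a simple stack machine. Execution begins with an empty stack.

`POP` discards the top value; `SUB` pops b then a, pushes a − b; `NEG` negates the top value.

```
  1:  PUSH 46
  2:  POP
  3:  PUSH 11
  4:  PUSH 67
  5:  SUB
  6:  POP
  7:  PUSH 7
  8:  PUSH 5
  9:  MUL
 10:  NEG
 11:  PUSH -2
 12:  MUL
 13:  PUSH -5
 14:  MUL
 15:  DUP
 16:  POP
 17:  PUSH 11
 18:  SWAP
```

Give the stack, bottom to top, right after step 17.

[-350, 11]

PUSH 46 : 46
POP     : (empty)
PUSH 11 : 11
PUSH 67 : 11 67
SUB     : -56
POP     : (empty)
PUSH 7  : 7
PUSH 5  : 7 5
MUL     : 35
NEG     : -35
PUSH -2 : -35 -2
MUL     : 70
PUSH -5 : 70 -5
MUL     : -350
DUP     : -350 -350
POP     : -350
PUSH 11 : -350 11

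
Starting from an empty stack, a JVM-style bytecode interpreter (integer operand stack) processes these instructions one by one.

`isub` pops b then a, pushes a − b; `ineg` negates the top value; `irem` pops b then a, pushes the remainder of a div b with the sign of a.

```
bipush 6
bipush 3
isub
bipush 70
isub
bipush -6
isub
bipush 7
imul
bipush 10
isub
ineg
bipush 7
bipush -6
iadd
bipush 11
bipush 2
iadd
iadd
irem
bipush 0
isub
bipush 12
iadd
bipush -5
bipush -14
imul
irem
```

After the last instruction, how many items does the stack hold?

1

bipush 6    [6]
bipush 3    [6, 3]
isub        [3]
bipush 70   [3, 70]
isub        [-67]
bipush -6   [-67, -6]
isub        [-61]
bipush 7    [-61, 7]
imul        [-427]
bipush 10   [-427, 10]
isub        [-437]
ineg        [437]
bipush 7    [437, 7]
bipush -6   [437, 7, -6]
iadd        [437, 1]
bipush 11   [437, 1, 11]
bipush 2    [437, 1, 11, 2]
iadd        [437, 1, 13]
iadd        [437, 14]
irem        [3]
bipush 0    [3, 0]
isub        [3]
bipush 12   [3, 12]
iadd        [15]
bipush -5   [15, -5]
bipush -14  [15, -5, -14]
imul        [15, 70]
irem        [15]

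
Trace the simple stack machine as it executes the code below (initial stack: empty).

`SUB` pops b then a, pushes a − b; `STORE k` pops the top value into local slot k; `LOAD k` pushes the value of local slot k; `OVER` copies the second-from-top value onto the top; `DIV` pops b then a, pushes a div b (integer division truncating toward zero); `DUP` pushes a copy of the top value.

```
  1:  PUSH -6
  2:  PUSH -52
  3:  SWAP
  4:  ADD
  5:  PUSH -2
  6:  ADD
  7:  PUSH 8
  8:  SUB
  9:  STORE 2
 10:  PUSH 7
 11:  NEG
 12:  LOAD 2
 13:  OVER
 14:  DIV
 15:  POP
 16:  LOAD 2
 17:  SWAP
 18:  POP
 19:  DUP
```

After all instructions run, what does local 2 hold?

-68

PUSH -6  → [-6]
PUSH -52 → [-6, -52]
SWAP     → [-52, -6]
ADD      → [-58]
PUSH -2  → [-58, -2]
ADD      → [-60]
PUSH 8   → [-60, 8]
SUB      → [-68]
STORE 2  → []
PUSH 7   → [7]
NEG      → [-7]
LOAD 2   → [-7, -68]
OVER     → [-7, -68, -7]
DIV      → [-7, 9]
POP      → [-7]
LOAD 2   → [-7, -68]
SWAP     → [-68, -7]
POP      → [-68]
DUP      → [-68, -68]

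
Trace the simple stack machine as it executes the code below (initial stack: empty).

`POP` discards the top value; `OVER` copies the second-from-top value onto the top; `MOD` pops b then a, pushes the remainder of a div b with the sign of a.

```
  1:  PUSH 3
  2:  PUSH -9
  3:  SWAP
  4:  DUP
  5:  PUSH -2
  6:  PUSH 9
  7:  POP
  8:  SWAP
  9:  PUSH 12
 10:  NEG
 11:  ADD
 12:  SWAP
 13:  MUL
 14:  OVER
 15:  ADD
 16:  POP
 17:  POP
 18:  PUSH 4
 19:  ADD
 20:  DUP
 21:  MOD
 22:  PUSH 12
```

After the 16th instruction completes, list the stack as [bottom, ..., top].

[-9, 3]

PUSH 3  → [3]
PUSH -9 → [3, -9]
SWAP    → [-9, 3]
DUP     → [-9, 3, 3]
PUSH -2 → [-9, 3, 3, -2]
PUSH 9  → [-9, 3, 3, -2, 9]
POP     → [-9, 3, 3, -2]
SWAP    → [-9, 3, -2, 3]
PUSH 12 → [-9, 3, -2, 3, 12]
NEG     → [-9, 3, -2, 3, -12]
ADD     → [-9, 3, -2, -9]
SWAP    → [-9, 3, -9, -2]
MUL     → [-9, 3, 18]
OVER    → [-9, 3, 18, 3]
ADD     → [-9, 3, 21]
POP     → [-9, 3]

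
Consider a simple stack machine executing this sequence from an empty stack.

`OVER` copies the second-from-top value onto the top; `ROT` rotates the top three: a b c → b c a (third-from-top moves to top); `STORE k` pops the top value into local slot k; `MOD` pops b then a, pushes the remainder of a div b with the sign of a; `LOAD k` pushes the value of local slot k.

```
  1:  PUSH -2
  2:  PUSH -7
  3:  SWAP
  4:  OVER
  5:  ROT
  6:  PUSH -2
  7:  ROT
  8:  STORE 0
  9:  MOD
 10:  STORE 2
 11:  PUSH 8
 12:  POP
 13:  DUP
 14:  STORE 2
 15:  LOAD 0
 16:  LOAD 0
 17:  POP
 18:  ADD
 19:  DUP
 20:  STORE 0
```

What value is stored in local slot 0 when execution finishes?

PUSH -2 → [-2]
PUSH -7 → [-2, -7]
SWAP    → [-7, -2]
OVER    → [-7, -2, -7]
ROT     → [-2, -7, -7]
PUSH -2 → [-2, -7, -7, -2]
ROT     → [-2, -7, -2, -7]
STORE 0 → [-2, -7, -2]
MOD     → [-2, -1]
STORE 2 → [-2]
PUSH 8  → [-2, 8]
POP     → [-2]
DUP     → [-2, -2]
STORE 2 → [-2]
LOAD 0  → [-2, -7]
LOAD 0  → [-2, -7, -7]
POP     → [-2, -7]
ADD     → [-9]
DUP     → [-9, -9]
STORE 0 → [-9]

-9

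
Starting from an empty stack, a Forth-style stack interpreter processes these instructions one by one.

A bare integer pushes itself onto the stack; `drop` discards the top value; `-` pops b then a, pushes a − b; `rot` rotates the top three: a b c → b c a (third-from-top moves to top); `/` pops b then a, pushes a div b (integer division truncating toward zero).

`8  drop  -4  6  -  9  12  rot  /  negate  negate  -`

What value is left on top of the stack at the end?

10

8      → [8]
drop   → []
-4     → [-4]
6      → [-4, 6]
-      → [-10]
9      → [-10, 9]
12     → [-10, 9, 12]
rot    → [9, 12, -10]
/      → [9, -1]
negate → [9, 1]
negate → [9, -1]
-      → [10]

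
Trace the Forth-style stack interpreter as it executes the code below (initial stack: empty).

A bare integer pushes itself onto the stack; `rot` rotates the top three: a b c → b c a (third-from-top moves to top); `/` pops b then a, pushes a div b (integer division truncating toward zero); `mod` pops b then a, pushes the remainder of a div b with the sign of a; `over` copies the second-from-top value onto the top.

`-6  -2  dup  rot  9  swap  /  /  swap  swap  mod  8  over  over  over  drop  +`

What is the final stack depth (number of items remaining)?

-6    -6
-2    -6 -2
dup   -6 -2 -2
rot   -2 -2 -6
9     -2 -2 -6 9
swap  -2 -2 9 -6
/     -2 -2 -1
/     -2 2
swap  2 -2
swap  -2 2
mod   0
8     0 8
over  0 8 0
over  0 8 0 8
over  0 8 0 8 0
drop  0 8 0 8
+     0 8 8

3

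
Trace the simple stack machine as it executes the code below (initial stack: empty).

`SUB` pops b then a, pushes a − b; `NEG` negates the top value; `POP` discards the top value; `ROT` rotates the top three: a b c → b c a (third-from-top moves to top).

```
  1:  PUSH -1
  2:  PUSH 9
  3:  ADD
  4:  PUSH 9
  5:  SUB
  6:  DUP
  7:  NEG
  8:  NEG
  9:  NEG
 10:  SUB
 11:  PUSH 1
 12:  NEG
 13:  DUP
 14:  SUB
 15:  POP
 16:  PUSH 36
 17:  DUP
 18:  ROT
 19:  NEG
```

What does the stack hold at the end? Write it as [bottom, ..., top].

PUSH -1 : [-1]
PUSH 9  : [-1, 9]
ADD     : [8]
PUSH 9  : [8, 9]
SUB     : [-1]
DUP     : [-1, -1]
NEG     : [-1, 1]
NEG     : [-1, -1]
NEG     : [-1, 1]
SUB     : [-2]
PUSH 1  : [-2, 1]
NEG     : [-2, -1]
DUP     : [-2, -1, -1]
SUB     : [-2, 0]
POP     : [-2]
PUSH 36 : [-2, 36]
DUP     : [-2, 36, 36]
ROT     : [36, 36, -2]
NEG     : [36, 36, 2]

[36, 36, 2]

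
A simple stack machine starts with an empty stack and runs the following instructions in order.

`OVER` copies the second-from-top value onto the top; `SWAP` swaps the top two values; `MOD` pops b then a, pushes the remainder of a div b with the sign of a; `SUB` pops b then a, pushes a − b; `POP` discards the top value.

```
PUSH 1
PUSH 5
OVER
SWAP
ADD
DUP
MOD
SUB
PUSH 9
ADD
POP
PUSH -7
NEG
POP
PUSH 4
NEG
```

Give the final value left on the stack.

-4

PUSH 1   1
PUSH 5   1 5
OVER     1 5 1
SWAP     1 1 5
ADD      1 6
DUP      1 6 6
MOD      1 0
SUB      1
PUSH 9   1 9
ADD      10
POP      (empty)
PUSH -7  -7
NEG      7
POP      (empty)
PUSH 4   4
NEG      -4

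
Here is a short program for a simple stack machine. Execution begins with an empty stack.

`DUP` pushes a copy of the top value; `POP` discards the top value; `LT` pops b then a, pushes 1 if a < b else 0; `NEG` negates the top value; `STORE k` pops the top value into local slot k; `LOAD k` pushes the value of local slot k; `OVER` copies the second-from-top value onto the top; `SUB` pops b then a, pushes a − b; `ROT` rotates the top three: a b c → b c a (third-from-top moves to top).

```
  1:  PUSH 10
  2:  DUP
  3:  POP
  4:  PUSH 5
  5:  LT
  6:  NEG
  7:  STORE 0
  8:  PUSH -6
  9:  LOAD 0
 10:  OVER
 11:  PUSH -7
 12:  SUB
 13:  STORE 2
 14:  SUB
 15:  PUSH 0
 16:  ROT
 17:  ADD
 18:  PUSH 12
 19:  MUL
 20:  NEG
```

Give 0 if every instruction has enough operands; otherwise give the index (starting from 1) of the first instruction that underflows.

PUSH 10 → [10]
DUP     → [10, 10]
POP     → [10]
PUSH 5  → [10, 5]
LT      → [0]
NEG     → [0]
STORE 0 → []
PUSH -6 → [-6]
LOAD 0  → [-6, 0]
OVER    → [-6, 0, -6]
PUSH -7 → [-6, 0, -6, -7]
SUB     → [-6, 0, 1]
STORE 2 → [-6, 0]
SUB     → [-6]
PUSH 0  → [-6, 0]
ROT  — needs 3 operands, stack has 2 → underflow

16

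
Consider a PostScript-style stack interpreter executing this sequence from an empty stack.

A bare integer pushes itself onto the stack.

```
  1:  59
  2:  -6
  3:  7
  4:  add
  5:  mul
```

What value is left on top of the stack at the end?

59  -> 59
-6  -> 59 -6
7   -> 59 -6 7
add -> 59 1
mul -> 59

59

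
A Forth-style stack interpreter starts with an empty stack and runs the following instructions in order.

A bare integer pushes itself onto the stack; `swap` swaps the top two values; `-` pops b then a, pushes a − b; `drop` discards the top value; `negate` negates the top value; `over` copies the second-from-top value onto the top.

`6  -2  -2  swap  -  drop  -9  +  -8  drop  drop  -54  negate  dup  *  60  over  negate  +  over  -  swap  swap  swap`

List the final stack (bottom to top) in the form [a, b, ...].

6      → 6
-2     → 6 -2
-2     → 6 -2 -2
swap   → 6 -2 -2
-      → 6 0
drop   → 6
-9     → 6 -9
+      → -3
-8     → -3 -8
drop   → -3
drop   → (empty)
-54    → -54
negate → 54
dup    → 54 54
*      → 2916
60     → 2916 60
over   → 2916 60 2916
negate → 2916 60 -2916
+      → 2916 -2856
over   → 2916 -2856 2916
-      → 2916 -5772
swap   → -5772 2916
swap   → 2916 -5772
swap   → -5772 2916

[-5772, 2916]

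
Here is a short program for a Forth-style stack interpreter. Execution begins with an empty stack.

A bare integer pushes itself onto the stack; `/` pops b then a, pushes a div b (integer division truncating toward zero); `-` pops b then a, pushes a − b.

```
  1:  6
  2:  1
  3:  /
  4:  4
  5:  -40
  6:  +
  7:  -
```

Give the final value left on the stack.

6   -> [6]
1   -> [6, 1]
/   -> [6]
4   -> [6, 4]
-40 -> [6, 4, -40]
+   -> [6, -36]
-   -> [42]

42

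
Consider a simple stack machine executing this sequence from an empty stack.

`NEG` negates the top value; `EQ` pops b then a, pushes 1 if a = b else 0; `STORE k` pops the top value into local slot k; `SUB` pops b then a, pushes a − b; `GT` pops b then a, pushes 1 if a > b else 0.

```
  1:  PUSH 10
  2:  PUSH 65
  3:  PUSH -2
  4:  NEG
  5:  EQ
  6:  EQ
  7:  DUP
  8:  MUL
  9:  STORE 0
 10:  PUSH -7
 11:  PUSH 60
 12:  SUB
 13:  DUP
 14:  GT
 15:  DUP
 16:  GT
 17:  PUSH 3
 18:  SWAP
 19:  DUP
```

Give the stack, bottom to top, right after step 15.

PUSH 10 : 10
PUSH 65 : 10 65
PUSH -2 : 10 65 -2
NEG     : 10 65 2
EQ      : 10 0
EQ      : 0
DUP     : 0 0
MUL     : 0
STORE 0 : (empty)
PUSH -7 : -7
PUSH 60 : -7 60
SUB     : -67
DUP     : -67 -67
GT      : 0
DUP     : 0 0

[0, 0]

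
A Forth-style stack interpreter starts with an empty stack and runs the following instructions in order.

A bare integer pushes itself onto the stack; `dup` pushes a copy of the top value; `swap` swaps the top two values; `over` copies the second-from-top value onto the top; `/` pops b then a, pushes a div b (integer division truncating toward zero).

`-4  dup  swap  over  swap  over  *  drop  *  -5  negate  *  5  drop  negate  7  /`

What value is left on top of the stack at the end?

-4     → -4
dup    → -4 -4
swap   → -4 -4
over   → -4 -4 -4
swap   → -4 -4 -4
over   → -4 -4 -4 -4
*      → -4 -4 16
drop   → -4 -4
*      → 16
-5     → 16 -5
negate → 16 5
*      → 80
5      → 80 5
drop   → 80
negate → -80
7      → -80 7
/      → -11

-11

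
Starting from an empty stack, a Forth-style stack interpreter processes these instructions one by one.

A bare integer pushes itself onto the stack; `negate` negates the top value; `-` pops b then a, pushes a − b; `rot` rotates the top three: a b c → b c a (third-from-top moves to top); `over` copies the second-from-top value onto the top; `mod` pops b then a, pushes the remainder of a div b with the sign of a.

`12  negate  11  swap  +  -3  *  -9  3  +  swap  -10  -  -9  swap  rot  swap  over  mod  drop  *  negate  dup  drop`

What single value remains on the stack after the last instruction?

-54

12     → [12]
negate → [-12]
11     → [-12, 11]
swap   → [11, -12]
+      → [-1]
-3     → [-1, -3]
*      → [3]
-9     → [3, -9]
3      → [3, -9, 3]
+      → [3, -6]
swap   → [-6, 3]
-10    → [-6, 3, -10]
-      → [-6, 13]
-9     → [-6, 13, -9]
swap   → [-6, -9, 13]
rot    → [-9, 13, -6]
swap   → [-9, -6, 13]
over   → [-9, -6, 13, -6]
mod    → [-9, -6, 1]
drop   → [-9, -6]
*      → [54]
negate → [-54]
dup    → [-54, -54]
drop   → [-54]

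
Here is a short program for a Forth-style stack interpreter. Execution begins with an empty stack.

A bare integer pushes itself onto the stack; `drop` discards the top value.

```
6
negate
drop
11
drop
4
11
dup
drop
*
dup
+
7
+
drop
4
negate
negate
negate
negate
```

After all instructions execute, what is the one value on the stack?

4

6      -> 6
negate -> -6
drop   -> (empty)
11     -> 11
drop   -> (empty)
4      -> 4
11     -> 4 11
dup    -> 4 11 11
drop   -> 4 11
*      -> 44
dup    -> 44 44
+      -> 88
7      -> 88 7
+      -> 95
drop   -> (empty)
4      -> 4
negate -> -4
negate -> 4
negate -> -4
negate -> 4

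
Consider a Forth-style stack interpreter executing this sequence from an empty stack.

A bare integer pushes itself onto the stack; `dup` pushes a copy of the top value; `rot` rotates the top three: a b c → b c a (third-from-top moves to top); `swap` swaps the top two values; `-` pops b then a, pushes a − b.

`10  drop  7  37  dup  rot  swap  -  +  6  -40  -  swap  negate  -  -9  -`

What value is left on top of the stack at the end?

10     -> 10
drop   -> (empty)
7      -> 7
37     -> 7 37
dup    -> 7 37 37
rot    -> 37 37 7
swap   -> 37 7 37
-      -> 37 -30
+      -> 7
6      -> 7 6
-40    -> 7 6 -40
-      -> 7 46
swap   -> 46 7
negate -> 46 -7
-      -> 53
-9     -> 53 -9
-      -> 62

62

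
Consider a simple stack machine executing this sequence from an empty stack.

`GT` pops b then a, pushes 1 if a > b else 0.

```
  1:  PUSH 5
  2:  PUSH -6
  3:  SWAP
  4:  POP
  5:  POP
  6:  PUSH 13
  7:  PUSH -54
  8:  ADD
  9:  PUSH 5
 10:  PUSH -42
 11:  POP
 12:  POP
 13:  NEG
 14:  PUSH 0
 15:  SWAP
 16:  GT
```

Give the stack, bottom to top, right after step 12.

PUSH 5   -> 5
PUSH -6  -> 5 -6
SWAP     -> -6 5
POP      -> -6
POP      -> (empty)
PUSH 13  -> 13
PUSH -54 -> 13 -54
ADD      -> -41
PUSH 5   -> -41 5
PUSH -42 -> -41 5 -42
POP      -> -41 5
POP      -> -41

[-41]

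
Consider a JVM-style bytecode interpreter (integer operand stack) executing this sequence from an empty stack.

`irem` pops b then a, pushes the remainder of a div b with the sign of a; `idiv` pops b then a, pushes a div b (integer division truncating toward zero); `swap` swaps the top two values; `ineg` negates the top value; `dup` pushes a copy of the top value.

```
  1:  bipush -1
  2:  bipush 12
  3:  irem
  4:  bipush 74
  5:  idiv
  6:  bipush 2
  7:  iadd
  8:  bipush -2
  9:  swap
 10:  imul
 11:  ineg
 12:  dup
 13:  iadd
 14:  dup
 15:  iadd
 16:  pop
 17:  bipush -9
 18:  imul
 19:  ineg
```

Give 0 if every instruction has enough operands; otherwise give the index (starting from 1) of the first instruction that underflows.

bipush -1 → -1
bipush 12 → -1 12
irem      → -1
bipush 74 → -1 74
idiv      → 0
bipush 2  → 0 2
iadd      → 2
bipush -2 → 2 -2
swap      → -2 2
imul      → -4
ineg      → 4
dup       → 4 4
iadd      → 8
dup       → 8 8
iadd      → 16
pop       → (empty)
bipush -9 → -9
imul  — needs 2 operands, stack has 1 → underflow

18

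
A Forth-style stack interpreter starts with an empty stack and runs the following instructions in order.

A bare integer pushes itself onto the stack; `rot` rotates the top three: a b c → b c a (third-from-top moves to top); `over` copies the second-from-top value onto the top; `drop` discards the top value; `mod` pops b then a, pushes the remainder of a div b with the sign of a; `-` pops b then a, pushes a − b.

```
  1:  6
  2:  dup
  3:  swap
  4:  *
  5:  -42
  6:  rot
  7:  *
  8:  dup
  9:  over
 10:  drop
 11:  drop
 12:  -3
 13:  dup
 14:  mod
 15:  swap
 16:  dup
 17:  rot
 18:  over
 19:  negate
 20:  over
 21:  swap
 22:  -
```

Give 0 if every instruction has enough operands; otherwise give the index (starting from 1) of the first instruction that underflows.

6

6    → 6
dup  → 6 6
swap → 6 6
*    → 36
-42  → 36 -42
rot  — needs 3 operands, stack has 2 → underflow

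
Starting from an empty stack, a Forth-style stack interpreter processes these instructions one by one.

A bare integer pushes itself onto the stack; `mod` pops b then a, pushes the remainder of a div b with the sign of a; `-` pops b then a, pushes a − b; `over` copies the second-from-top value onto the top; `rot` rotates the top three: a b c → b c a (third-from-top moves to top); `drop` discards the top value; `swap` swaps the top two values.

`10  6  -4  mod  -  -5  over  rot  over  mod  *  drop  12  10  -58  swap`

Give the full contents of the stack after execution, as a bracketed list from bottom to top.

[-5, 12, -58, 10]

10   -> 10
6    -> 10 6
-4   -> 10 6 -4
mod  -> 10 2
-    -> 8
-5   -> 8 -5
over -> 8 -5 8
rot  -> -5 8 8
over -> -5 8 8 8
mod  -> -5 8 0
*    -> -5 0
drop -> -5
12   -> -5 12
10   -> -5 12 10
-58  -> -5 12 10 -58
swap -> -5 12 -58 10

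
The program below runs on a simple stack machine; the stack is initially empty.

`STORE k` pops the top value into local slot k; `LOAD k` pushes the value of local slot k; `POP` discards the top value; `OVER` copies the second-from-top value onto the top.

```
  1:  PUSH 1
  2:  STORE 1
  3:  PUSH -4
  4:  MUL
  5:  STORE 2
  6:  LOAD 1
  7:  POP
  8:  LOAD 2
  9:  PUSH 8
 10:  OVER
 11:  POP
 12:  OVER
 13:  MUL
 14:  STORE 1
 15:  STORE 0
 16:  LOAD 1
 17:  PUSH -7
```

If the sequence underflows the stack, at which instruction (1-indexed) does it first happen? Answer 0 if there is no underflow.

PUSH 1  : 1
STORE 1 : (empty)
PUSH -4 : -4
MUL  — needs 2 operands, stack has 1 → underflow

4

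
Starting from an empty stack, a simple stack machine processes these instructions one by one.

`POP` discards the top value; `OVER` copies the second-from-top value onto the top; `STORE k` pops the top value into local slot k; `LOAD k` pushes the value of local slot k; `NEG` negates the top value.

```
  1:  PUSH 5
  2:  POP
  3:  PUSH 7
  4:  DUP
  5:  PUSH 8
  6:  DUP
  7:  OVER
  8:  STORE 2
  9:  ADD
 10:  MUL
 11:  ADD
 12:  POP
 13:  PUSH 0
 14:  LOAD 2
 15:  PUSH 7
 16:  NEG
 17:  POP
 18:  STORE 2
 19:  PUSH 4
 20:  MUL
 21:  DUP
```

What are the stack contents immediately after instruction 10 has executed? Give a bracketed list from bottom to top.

PUSH 5  : 5
POP     : (empty)
PUSH 7  : 7
DUP     : 7 7
PUSH 8  : 7 7 8
DUP     : 7 7 8 8
OVER    : 7 7 8 8 8
STORE 2 : 7 7 8 8
ADD     : 7 7 16
MUL     : 7 112

[7, 112]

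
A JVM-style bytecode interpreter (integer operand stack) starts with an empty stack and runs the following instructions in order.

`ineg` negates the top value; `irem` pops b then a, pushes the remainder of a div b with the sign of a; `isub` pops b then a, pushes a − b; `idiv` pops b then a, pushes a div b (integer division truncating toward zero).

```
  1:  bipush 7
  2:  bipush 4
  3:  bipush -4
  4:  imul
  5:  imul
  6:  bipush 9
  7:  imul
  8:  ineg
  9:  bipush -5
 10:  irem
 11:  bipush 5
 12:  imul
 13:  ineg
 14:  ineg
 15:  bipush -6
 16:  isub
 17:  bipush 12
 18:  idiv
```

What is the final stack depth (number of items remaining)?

bipush 7   7
bipush 4   7 4
bipush -4  7 4 -4
imul       7 -16
imul       -112
bipush 9   -112 9
imul       -1008
ineg       1008
bipush -5  1008 -5
irem       3
bipush 5   3 5
imul       15
ineg       -15
ineg       15
bipush -6  15 -6
isub       21
bipush 12  21 12
idiv       1

1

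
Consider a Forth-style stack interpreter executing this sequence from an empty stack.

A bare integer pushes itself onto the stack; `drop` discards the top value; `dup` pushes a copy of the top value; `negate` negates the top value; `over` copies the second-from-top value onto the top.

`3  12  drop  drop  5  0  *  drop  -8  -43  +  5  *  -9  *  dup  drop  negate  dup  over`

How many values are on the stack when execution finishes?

3      : 3
12     : 3 12
drop   : 3
drop   : (empty)
5      : 5
0      : 5 0
*      : 0
drop   : (empty)
-8     : -8
-43    : -8 -43
+      : -51
5      : -51 5
*      : -255
-9     : -255 -9
*      : 2295
dup    : 2295 2295
drop   : 2295
negate : -2295
dup    : -2295 -2295
over   : -2295 -2295 -2295

3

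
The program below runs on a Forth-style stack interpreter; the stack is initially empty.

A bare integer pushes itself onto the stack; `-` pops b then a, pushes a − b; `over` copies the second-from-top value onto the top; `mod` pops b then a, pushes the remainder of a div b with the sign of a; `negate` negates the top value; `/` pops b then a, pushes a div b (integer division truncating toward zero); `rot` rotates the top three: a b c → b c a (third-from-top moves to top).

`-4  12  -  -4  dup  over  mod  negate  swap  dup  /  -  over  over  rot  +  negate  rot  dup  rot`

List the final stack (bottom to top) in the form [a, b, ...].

[-16, -16, -16, 2]

-4     -> -4
12     -> -4 12
-      -> -16
-4     -> -16 -4
dup    -> -16 -4 -4
over   -> -16 -4 -4 -4
mod    -> -16 -4 0
negate -> -16 -4 0
swap   -> -16 0 -4
dup    -> -16 0 -4 -4
/      -> -16 0 1
-      -> -16 -1
over   -> -16 -1 -16
over   -> -16 -1 -16 -1
rot    -> -16 -16 -1 -1
+      -> -16 -16 -2
negate -> -16 -16 2
rot    -> -16 2 -16
dup    -> -16 2 -16 -16
rot    -> -16 -16 -16 2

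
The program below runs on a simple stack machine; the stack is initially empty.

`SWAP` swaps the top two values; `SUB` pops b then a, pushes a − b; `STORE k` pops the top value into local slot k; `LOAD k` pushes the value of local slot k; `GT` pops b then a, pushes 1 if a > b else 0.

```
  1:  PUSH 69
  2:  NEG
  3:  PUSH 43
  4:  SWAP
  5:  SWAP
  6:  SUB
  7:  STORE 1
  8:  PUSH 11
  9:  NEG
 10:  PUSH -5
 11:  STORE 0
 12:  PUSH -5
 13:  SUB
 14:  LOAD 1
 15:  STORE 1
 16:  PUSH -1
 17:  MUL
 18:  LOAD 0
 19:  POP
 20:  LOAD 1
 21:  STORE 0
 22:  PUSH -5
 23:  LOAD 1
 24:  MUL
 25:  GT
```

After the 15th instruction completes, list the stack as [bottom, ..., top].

PUSH 69 -> [69]
NEG     -> [-69]
PUSH 43 -> [-69, 43]
SWAP    -> [43, -69]
SWAP    -> [-69, 43]
SUB     -> [-112]
STORE 1 -> []
PUSH 11 -> [11]
NEG     -> [-11]
PUSH -5 -> [-11, -5]
STORE 0 -> [-11]
PUSH -5 -> [-11, -5]
SUB     -> [-6]
LOAD 1  -> [-6, -112]
STORE 1 -> [-6]

[-6]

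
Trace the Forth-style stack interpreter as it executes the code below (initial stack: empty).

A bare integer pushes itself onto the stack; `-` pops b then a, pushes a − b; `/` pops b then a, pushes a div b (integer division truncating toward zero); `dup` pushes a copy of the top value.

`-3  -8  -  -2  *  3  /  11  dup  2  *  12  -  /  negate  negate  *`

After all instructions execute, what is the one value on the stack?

-3      [-3]
-8      [-3, -8]
-       [5]
-2      [5, -2]
*       [-10]
3       [-10, 3]
/       [-3]
11      [-3, 11]
dup     [-3, 11, 11]
2       [-3, 11, 11, 2]
*       [-3, 11, 22]
12      [-3, 11, 22, 12]
-       [-3, 11, 10]
/       [-3, 1]
negate  [-3, -1]
negate  [-3, 1]
*       [-3]

-3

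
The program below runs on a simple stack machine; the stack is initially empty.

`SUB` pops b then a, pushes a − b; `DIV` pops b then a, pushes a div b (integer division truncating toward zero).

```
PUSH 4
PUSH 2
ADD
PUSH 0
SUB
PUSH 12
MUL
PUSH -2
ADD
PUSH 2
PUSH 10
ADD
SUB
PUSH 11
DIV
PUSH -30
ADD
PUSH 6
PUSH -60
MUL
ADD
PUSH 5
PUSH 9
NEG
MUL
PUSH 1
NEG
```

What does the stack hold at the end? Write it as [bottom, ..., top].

[-385, -45, -1]

PUSH 4    [4]
PUSH 2    [4, 2]
ADD       [6]
PUSH 0    [6, 0]
SUB       [6]
PUSH 12   [6, 12]
MUL       [72]
PUSH -2   [72, -2]
ADD       [70]
PUSH 2    [70, 2]
PUSH 10   [70, 2, 10]
ADD       [70, 12]
SUB       [58]
PUSH 11   [58, 11]
DIV       [5]
PUSH -30  [5, -30]
ADD       [-25]
PUSH 6    [-25, 6]
PUSH -60  [-25, 6, -60]
MUL       [-25, -360]
ADD       [-385]
PUSH 5    [-385, 5]
PUSH 9    [-385, 5, 9]
NEG       [-385, 5, -9]
MUL       [-385, -45]
PUSH 1    [-385, -45, 1]
NEG       [-385, -45, -1]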